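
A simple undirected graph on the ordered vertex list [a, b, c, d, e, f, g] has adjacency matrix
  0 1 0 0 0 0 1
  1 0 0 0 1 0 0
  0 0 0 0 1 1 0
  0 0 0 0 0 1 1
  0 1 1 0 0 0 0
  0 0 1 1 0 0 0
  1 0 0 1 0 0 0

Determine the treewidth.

A width-2 tree decomposition is:
Bags: B1 = {a, d, g}  B2 = {a, b, d}  B3 = {b, d, e}  B4 = {c, d, e}  B5 = {c, d, f}
Tree: B1–B2, B2–B3, B3–B4, B4–B5
The largest bag has 3 vertices, giving width 2; this decomposition certifies tw(G) ≤ 2. The edges d–g–a–b–e–c–f–d form a cycle, so G is not a tree and its treewidth is at least 2. The upper and lower bounds meet at 2, so that is the treewidth.

2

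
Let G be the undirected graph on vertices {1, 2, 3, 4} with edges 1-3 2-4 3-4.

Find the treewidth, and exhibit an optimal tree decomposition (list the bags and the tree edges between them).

Treewidth 1.
Bags: B1 = {3, 4}  B2 = {1, 3}  B3 = {2, 4}
Tree: B1–B2, B1–B3

Every bag has size at most 2, so the width is 2 − 1 = 1 and tw(G) ≤ 1. Any graph with an edge has treewidth ≥ 1, and G has the edge 3–4. The upper and lower bounds meet at 1, so that is the treewidth.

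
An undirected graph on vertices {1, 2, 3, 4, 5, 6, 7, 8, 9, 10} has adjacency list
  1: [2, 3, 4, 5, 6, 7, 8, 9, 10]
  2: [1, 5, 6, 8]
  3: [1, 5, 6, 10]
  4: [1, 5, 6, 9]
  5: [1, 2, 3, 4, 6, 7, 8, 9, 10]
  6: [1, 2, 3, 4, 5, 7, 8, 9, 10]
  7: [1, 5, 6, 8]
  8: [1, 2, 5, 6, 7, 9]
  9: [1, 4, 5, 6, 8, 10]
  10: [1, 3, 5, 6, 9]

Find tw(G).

4

A width-4 tree decomposition is:
Bags: B1 = {1, 5, 6, 7, 8}  B2 = {1, 5, 6, 8, 9}  B3 = {1, 2, 5, 6, 8}  B4 = {1, 4, 5, 6, 9}  B5 = {1, 5, 6, 9, 10}  B6 = {1, 3, 5, 6, 10}
Tree: B1–B2, B1–B3, B2–B4, B2–B5, B5–B6
Each bag holds 5 vertices, so the decomposition has width 4, which upper-bounds the treewidth. For the lower bound, the 5 vertices {1, 5, 6, 8, 9} are pairwise adjacent, and any tree decomposition puts a clique entirely inside one bag — forcing width ≥ 4. Hence tw(G) = 4 exactly.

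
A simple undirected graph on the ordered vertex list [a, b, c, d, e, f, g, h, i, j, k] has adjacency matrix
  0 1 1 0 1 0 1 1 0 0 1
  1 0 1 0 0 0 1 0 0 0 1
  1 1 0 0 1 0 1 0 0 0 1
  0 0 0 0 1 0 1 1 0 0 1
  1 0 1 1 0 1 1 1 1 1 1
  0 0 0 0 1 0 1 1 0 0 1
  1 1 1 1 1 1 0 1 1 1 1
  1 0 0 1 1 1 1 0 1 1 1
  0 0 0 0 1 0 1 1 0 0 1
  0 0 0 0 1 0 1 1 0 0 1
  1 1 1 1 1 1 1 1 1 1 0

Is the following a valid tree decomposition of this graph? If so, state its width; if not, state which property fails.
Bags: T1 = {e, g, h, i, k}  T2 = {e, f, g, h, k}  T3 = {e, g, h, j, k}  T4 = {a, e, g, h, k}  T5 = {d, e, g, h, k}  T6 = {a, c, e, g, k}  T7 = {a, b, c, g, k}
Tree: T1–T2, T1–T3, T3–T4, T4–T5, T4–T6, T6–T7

Yes; width 4.

Vertex coverage: the bags together contain {a, b, c, d, e, f, g, h, i, j, k}, the full vertex set. Edge coverage: each edge of G has both endpoints in at least one bag. Running intersection: for every vertex, the bags containing it form a connected subtree. All three properties hold, so this is a valid tree decomposition of width max|bag| − 1 = 4, and hence tw(G) ≤ 4.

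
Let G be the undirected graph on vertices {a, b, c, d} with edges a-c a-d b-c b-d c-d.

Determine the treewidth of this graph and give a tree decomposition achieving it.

Treewidth 2.
One optimal decomposition is:
Bags: B1 = {b, c, d}  B2 = {a, c, d}
Tree: B1–B2

Every bag has size at most 3, so the width is 3 − 1 = 2 and tw(G) ≤ 2. For the lower bound, the 3 vertices {a, c, d} are pairwise adjacent, and any tree decomposition puts a clique entirely inside one bag — forcing width ≥ 2. Therefore the treewidth is 2.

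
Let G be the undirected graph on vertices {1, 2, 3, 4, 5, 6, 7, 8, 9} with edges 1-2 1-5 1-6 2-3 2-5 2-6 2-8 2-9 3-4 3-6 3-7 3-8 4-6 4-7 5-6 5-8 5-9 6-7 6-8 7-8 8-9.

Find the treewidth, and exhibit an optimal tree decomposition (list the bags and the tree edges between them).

Every bag has size at most 4, so the width is 4 − 1 = 3 and tw(G) ≤ 3. Conversely, {2, 5, 8, 9} is a clique of size 4, and the vertices of any clique must share a bag in every tree decomposition; so some bag has ≥ 4 vertices and tw(G) ≥ 3. Hence tw(G) = 3 exactly.

Treewidth 3.
One such decomposition:
Bags: B1 = {1, 2, 5, 6}  B2 = {2, 5, 6, 8}  B3 = {2, 3, 6, 8}  B4 = {2, 5, 8, 9}  B5 = {3, 6, 7, 8}  B6 = {3, 4, 6, 7}
Tree: B1–B2, B2–B3, B2–B4, B3–B5, B5–B6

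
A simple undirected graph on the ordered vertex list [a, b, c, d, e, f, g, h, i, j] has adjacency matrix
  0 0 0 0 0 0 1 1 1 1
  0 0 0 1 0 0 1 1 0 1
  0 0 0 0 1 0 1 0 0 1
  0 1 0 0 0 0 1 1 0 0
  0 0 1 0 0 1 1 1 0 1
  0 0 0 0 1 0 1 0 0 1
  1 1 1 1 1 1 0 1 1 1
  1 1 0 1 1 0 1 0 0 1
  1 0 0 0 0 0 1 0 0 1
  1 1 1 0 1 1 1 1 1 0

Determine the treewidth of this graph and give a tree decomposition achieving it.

Treewidth 3.
Bags: B1 = {c, e, g, j}  B2 = {e, g, h, j}  B3 = {b, g, h, j}  B4 = {e, f, g, j}  B5 = {b, d, g, h}  B6 = {a, g, h, j}  B7 = {a, g, i, j}
Tree: B1–B2, B2–B3, B2–B4, B3–B5, B2–B6, B6–B7

Every bag has size at most 4, so the width is 4 − 1 = 3 and tw(G) ≤ 3. Conversely, {b, d, g, h} is a clique of size 4, and the vertices of any clique must share a bag in every tree decomposition; so some bag has ≥ 4 vertices and tw(G) ≥ 3. Therefore the treewidth is 3.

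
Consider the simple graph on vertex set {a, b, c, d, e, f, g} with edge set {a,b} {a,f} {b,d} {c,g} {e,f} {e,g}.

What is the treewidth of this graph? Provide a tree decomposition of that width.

Each bag holds 2 vertices, so the decomposition has width 1, which upper-bounds the treewidth. Since G has at least one edge (e.g. c–g), it is not an edgeless graph, so tw(G) ≥ 1. Combining the bounds, tw(G) = 1.

Treewidth 1.
Bags: B1 = {c, g}  B2 = {e, g}  B3 = {e, f}  B4 = {a, f}  B5 = {a, b}  B6 = {b, d}
Tree: B1–B2, B2–B3, B3–B4, B4–B5, B5–B6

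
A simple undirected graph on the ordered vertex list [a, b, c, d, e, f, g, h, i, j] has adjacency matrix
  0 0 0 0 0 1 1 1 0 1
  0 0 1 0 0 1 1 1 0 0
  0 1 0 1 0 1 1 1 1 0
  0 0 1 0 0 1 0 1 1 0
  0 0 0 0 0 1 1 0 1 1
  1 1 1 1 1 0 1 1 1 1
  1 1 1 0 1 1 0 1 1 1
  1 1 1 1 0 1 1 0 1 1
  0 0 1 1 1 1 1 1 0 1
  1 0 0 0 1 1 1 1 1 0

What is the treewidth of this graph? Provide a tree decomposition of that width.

The largest bag has 5 vertices, giving width 4; this decomposition certifies tw(G) ≤ 4. Conversely, {c, d, f, h, i} is a clique of size 5, and the vertices of any clique must share a bag in every tree decomposition; so some bag has ≥ 5 vertices and tw(G) ≥ 4. The upper and lower bounds meet at 4, so that is the treewidth.

Treewidth 4.
One such decomposition:
Bags: B1 = {c, d, f, h, i}  B2 = {c, f, g, h, i}  B3 = {f, g, h, i, j}  B4 = {e, f, g, i, j}  B5 = {b, c, f, g, h}  B6 = {a, f, g, h, j}
Tree: B1–B2, B2–B3, B3–B4, B2–B5, B3–B6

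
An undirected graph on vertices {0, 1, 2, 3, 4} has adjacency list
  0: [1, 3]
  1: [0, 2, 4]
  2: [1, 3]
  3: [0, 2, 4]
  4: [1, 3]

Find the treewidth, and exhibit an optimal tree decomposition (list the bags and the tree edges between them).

The largest bag has 3 vertices, giving width 2; this decomposition certifies tw(G) ≤ 2. Since 1–0–3–4–1 is a cycle in G, G is not acyclic. Forests are exactly the graphs of treewidth ≤ 1, so tw(G) ≥ 2. Therefore the treewidth is 2.

Treewidth 2.
One such decomposition:
Bags: B1 = {0, 1, 3}  B2 = {1, 3, 4}  B3 = {1, 2, 3}
Tree: B1–B2, B2–B3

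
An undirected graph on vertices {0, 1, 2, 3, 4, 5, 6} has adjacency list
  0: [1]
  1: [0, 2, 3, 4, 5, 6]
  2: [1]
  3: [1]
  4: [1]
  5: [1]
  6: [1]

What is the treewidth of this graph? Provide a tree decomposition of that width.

The largest bag has 2 vertices, giving width 1; this decomposition certifies tw(G) ≤ 1. Since G has at least one edge (e.g. 1–5), it is not an edgeless graph, so tw(G) ≥ 1. Hence tw(G) = 1 exactly.

Treewidth 1.
One such decomposition:
Bags: B1 = {1, 5}  B2 = {0, 1}  B3 = {1, 4}  B4 = {1, 3}  B5 = {1, 6}  B6 = {1, 2}
Tree: B1–B2, B2–B3, B3–B4, B3–B5, B1–B6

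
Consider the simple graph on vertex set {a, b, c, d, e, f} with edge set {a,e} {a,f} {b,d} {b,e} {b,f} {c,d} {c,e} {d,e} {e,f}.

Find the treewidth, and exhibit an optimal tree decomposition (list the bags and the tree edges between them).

Treewidth 2.
Bags: B1 = {b, e, f}  B2 = {a, e, f}  B3 = {b, d, e}  B4 = {c, d, e}
Tree: B1–B2, B1–B3, B3–B4

The largest bag has 3 vertices, giving width 2; this decomposition certifies tw(G) ≤ 2. On the other hand G contains the 3-clique {c, d, e}. A clique must lie in a single bag of any decomposition, so no decomposition can have width below 2. The upper and lower bounds meet at 2, so that is the treewidth.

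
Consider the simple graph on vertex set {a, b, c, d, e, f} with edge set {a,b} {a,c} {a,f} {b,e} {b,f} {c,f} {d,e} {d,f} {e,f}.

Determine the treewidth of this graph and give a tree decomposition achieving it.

Each bag holds 3 vertices, so the decomposition has width 2, which upper-bounds the treewidth. On the other hand G contains the 3-clique {d, e, f}. A clique must lie in a single bag of any decomposition, so no decomposition can have width below 2. Therefore the treewidth is 2.

Treewidth 2.
Bags: B1 = {a, b, f}  B2 = {b, e, f}  B3 = {d, e, f}  B4 = {a, c, f}
Tree: B1–B2, B2–B3, B1–B4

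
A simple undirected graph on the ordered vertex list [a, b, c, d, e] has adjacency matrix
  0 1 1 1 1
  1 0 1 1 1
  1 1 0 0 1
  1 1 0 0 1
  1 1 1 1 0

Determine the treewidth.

3

A width-3 tree decomposition is:
Bags: B1 = {a, b, c, e}  B2 = {a, b, d, e}
Tree: B1–B2
The largest bag has 4 vertices, giving width 3; this decomposition certifies tw(G) ≤ 3. Conversely, {a, b, d, e} is a clique of size 4, and the vertices of any clique must share a bag in every tree decomposition; so some bag has ≥ 4 vertices and tw(G) ≥ 3. Therefore the treewidth is 3.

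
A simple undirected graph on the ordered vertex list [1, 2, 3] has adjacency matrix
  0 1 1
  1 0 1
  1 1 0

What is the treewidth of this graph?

A width-2 tree decomposition is:
Bags: B1 = {1, 2, 3}
Tree: (single bag)
With just one bag of size 3, the width is 3 − 1 = 2, so tw(G) ≤ 2. For the lower bound, the 3 vertices {1, 2, 3} are pairwise adjacent, and any tree decomposition puts a clique entirely inside one bag — forcing width ≥ 2. The upper and lower bounds meet at 2, so that is the treewidth.

2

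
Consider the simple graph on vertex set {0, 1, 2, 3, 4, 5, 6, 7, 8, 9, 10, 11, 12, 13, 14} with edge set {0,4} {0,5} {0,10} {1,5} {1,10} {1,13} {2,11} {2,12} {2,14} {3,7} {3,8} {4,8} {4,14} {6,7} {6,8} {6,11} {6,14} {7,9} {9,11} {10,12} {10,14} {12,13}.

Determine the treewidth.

3

A width-3 tree decomposition is:
Bags: B1 = {1, 5, 12, 13}  B2 = {1, 5, 10, 12}  B3 = {0, 5, 10, 12}  B4 = {0, 2, 10, 12}  B5 = {0, 2, 10, 14}  B6 = {0, 2, 4, 14}  B7 = {2, 4, 11, 14}  B8 = {4, 6, 11, 14}  B9 = {4, 6, 8, 11}  B10 = {6, 8, 9, 11}  B11 = {6, 7, 8, 9}  B12 = {3, 7, 8, 9}
Tree: B1–B2, B2–B3, B3–B4, B4–B5, B5–B6, B6–B7, B7–B8, B8–B9, B9–B10, B10–B11, B11–B12
Every bag has size at most 4, so the width is 4 − 1 = 3 and tw(G) ≤ 3. For the lower bound: the 4 vertex sets {1,5,13}, {12}, {10}, {0,2,4,14} are disjoint, each induces a connected subgraph, and every pair is joined by at least one edge of G. Contracting each set to a single vertex therefore yields K_{4} as a minor, and since treewidth is minor-monotone, tw(G) ≥ tw(K_{4}) = 3. Therefore the treewidth is 3.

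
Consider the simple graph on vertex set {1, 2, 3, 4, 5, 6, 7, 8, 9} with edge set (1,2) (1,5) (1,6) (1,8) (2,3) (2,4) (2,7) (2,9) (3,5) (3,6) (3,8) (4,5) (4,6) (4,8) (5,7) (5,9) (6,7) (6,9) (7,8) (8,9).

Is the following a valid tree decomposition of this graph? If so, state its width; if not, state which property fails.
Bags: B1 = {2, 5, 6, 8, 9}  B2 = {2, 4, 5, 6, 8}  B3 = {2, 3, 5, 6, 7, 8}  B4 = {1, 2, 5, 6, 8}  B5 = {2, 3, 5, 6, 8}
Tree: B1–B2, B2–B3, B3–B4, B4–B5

A tree decomposition must satisfy three properties: every vertex lies in some bag; for every edge, both endpoints lie together in some bag; and for every vertex, the bags containing it form a connected subtree. Here bags containing vertex 3 are not connected in the tree, so the decomposition is invalid.

No — bags containing vertex 3 are not connected in the tree.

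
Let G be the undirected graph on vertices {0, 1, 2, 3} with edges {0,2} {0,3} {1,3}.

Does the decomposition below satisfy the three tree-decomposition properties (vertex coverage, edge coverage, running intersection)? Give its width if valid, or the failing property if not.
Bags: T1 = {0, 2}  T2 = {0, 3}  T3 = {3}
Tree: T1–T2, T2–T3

A tree decomposition must satisfy three properties: every vertex lies in some bag; for every edge, both endpoints lie together in some bag; and for every vertex, the bags containing it form a connected subtree. Here vertex 1 appears in no bag, so the decomposition is invalid.

No — vertex 1 appears in no bag.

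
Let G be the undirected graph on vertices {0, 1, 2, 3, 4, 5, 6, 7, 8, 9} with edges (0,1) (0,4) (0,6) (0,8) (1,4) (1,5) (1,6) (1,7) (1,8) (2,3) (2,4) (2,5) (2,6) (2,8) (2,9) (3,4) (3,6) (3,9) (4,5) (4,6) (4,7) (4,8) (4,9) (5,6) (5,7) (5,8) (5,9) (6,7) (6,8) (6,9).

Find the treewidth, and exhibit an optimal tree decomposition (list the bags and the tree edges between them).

Every bag has size at most 5, so the width is 5 − 1 = 4 and tw(G) ≤ 4. On the other hand G contains the 5-clique {0, 1, 4, 6, 8}. A clique must lie in a single bag of any decomposition, so no decomposition can have width below 4. Combining the bounds, tw(G) = 4.

Treewidth 4.
Bags: B1 = {0, 1, 4, 6, 8}  B2 = {1, 4, 5, 6, 8}  B3 = {2, 4, 5, 6, 8}  B4 = {1, 4, 5, 6, 7}  B5 = {2, 4, 5, 6, 9}  B6 = {2, 3, 4, 6, 9}
Tree: B1–B2, B2–B3, B2–B4, B3–B5, B5–B6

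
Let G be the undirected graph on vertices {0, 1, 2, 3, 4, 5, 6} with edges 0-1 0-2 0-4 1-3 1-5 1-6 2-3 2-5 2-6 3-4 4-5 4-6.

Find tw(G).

A width-3 tree decomposition is:
Bags: B1 = {1, 2, 4, 5}  B2 = {0, 1, 2, 4}  B3 = {1, 2, 3, 4}  B4 = {1, 2, 4, 6}
Tree: B1–B2, B2–B3, B3–B4
Every bag has size at most 4, so the width is 4 − 1 = 3 and tw(G) ≤ 3. For the lower bound: the 4 vertex sets {4,5}, {0,1}, {2}, {3} are disjoint, each induces a connected subgraph, and every pair is joined by at least one edge of G. Contracting each set to a single vertex therefore yields K_{4} as a minor, and since treewidth is minor-monotone, tw(G) ≥ tw(K_{4}) = 3. Combining the bounds, tw(G) = 3.

3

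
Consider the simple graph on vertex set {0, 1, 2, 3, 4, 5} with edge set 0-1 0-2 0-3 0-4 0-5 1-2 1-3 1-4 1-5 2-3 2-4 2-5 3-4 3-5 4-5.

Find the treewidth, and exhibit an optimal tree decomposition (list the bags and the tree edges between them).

A single bag containing all 6 vertices is trivially a valid decomposition of width 5. For the lower bound, the 6 vertices {0, 1, 2, 3, 4, 5} are pairwise adjacent, and any tree decomposition puts a clique entirely inside one bag — forcing width ≥ 5. Therefore the treewidth is 5.

Treewidth 5.
One optimal decomposition is:
Bags: B1 = {0, 1, 2, 3, 4, 5}
Tree: (single bag)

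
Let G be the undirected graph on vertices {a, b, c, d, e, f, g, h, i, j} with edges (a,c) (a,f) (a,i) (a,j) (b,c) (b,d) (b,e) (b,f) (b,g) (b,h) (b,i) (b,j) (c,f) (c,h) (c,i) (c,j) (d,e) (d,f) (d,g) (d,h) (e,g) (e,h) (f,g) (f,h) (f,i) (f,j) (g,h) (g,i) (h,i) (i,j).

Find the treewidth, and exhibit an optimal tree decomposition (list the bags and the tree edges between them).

The largest bag has 5 vertices, giving width 4; this decomposition certifies tw(G) ≤ 4. For the lower bound, the 5 vertices {b, d, e, g, h} are pairwise adjacent, and any tree decomposition puts a clique entirely inside one bag — forcing width ≥ 4. Therefore the treewidth is 4.

Treewidth 4.
One optimal decomposition is:
Bags: B1 = {b, f, g, h, i}  B2 = {b, d, f, g, h}  B3 = {b, c, f, h, i}  B4 = {b, c, f, i, j}  B5 = {b, d, e, g, h}  B6 = {a, c, f, i, j}
Tree: B1–B2, B1–B3, B3–B4, B2–B5, B4–B6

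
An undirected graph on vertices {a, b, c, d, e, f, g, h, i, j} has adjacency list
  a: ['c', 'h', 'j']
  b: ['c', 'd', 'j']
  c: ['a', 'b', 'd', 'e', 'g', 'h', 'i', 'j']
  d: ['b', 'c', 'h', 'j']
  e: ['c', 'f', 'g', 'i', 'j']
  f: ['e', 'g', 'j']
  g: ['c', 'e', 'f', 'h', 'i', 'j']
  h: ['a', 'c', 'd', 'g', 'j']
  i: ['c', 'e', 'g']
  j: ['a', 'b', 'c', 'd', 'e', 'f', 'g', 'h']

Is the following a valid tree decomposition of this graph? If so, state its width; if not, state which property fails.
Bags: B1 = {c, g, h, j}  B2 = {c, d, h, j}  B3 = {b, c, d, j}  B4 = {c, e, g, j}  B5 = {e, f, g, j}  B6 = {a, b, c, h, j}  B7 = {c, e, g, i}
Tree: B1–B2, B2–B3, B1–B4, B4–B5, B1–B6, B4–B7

No — bags containing vertex b are not connected in the tree.

A tree decomposition must satisfy three properties: every vertex lies in some bag; for every edge, both endpoints lie together in some bag; and for every vertex, the bags containing it form a connected subtree. Here bags containing vertex b are not connected in the tree, so the decomposition is invalid.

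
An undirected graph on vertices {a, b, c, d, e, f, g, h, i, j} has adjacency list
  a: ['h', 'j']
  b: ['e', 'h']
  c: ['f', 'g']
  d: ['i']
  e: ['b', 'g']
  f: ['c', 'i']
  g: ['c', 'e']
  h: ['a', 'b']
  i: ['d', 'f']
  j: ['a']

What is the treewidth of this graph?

1

A width-1 tree decomposition is:
Bags: B1 = {d, i}  B2 = {f, i}  B3 = {c, f}  B4 = {c, g}  B5 = {e, g}  B6 = {b, e}  B7 = {b, h}  B8 = {a, h}  B9 = {a, j}
Tree: B1–B2, B2–B3, B3–B4, B4–B5, B5–B6, B6–B7, B7–B8, B8–B9
Every bag has size at most 2, so the width is 2 − 1 = 1 and tw(G) ≤ 1. Any graph with an edge has treewidth ≥ 1, and G has the edge d–i. Combining the bounds, tw(G) = 1.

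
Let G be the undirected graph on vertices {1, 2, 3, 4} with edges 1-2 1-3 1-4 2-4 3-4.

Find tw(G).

2

A width-2 tree decomposition is:
Bags: B1 = {1, 2, 4}  B2 = {1, 3, 4}
Tree: B1–B2
Each bag holds 3 vertices, so the decomposition has width 2, which upper-bounds the treewidth. For the lower bound, the 3 vertices {1, 2, 4} are pairwise adjacent, and any tree decomposition puts a clique entirely inside one bag — forcing width ≥ 2. Hence tw(G) = 2 exactly.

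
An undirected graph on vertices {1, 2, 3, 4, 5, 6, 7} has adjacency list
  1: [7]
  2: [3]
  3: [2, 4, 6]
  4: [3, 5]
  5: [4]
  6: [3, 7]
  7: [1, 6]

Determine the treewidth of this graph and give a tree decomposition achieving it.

Treewidth 1.
Bags: B1 = {3, 6}  B2 = {6, 7}  B3 = {3, 4}  B4 = {2, 3}  B5 = {4, 5}  B6 = {1, 7}
Tree: B1–B2, B1–B3, B3–B4, B3–B5, B2–B6

The largest bag has 2 vertices, giving width 1; this decomposition certifies tw(G) ≤ 1. Any graph with an edge has treewidth ≥ 1, and G has the edge 3–6. Hence tw(G) = 1 exactly.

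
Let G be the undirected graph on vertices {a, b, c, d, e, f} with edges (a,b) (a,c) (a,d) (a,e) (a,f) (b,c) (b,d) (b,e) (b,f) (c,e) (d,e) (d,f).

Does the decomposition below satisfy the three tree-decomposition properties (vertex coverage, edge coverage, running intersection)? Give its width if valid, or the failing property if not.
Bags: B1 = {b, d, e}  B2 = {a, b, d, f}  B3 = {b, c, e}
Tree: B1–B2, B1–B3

A tree decomposition must satisfy three properties: every vertex lies in some bag; for every edge, both endpoints lie together in some bag; and for every vertex, the bags containing it form a connected subtree. Here edge (a,e) lies in no bag, so the decomposition is invalid.

No — edge (a,e) lies in no bag.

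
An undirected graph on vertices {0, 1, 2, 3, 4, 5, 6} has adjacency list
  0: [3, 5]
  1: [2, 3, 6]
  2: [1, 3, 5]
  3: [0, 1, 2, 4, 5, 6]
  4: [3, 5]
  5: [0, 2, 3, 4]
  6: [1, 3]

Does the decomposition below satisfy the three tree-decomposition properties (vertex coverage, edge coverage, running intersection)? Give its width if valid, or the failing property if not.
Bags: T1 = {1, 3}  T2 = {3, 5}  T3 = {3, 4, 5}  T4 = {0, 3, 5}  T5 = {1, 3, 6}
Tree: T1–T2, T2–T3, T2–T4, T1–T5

A tree decomposition must satisfy three properties: every vertex lies in some bag; for every edge, both endpoints lie together in some bag; and for every vertex, the bags containing it form a connected subtree. Here vertex 2 appears in no bag, so the decomposition is invalid.

No — vertex 2 appears in no bag.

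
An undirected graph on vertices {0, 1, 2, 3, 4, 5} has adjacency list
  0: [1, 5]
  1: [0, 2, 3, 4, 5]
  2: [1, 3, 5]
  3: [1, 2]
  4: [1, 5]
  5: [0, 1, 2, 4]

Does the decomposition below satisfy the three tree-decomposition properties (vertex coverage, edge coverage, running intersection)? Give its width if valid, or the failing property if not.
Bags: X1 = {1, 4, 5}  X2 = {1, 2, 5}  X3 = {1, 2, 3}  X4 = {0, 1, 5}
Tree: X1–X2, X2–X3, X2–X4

Yes; width 2.

Checking the three conditions: (i) the bags cover all of {0, 1, 2, 3, 4, 5}; (ii) for each edge, some bag contains both endpoints; (iii) the bags containing any fixed vertex form a subtree. All hold, so the decomposition is valid with width 3 − 1 = 2.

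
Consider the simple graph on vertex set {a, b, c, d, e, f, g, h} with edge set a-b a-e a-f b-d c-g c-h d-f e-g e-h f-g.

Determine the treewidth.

A width-2 tree decomposition is:
Bags: B1 = {c, e, h}  B2 = {c, e, g}  B3 = {a, e, g}  B4 = {a, f, g}  B5 = {a, b, f}  B6 = {b, d, f}
Tree: B1–B2, B2–B3, B3–B4, B4–B5, B5–B6
Every bag has size at most 3, so the width is 3 − 1 = 2 and tw(G) ≤ 2. Since h–c–g–e–h is a cycle in G, G is not acyclic. Forests are exactly the graphs of treewidth ≤ 1, so tw(G) ≥ 2. Combining the bounds, tw(G) = 2.

2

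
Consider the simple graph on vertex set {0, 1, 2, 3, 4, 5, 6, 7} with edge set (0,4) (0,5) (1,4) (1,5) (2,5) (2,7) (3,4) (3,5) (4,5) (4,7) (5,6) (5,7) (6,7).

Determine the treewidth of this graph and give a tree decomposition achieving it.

Treewidth 2.
Bags: B1 = {4, 5, 7}  B2 = {5, 6, 7}  B3 = {0, 4, 5}  B4 = {1, 4, 5}  B5 = {2, 5, 7}  B6 = {3, 4, 5}
Tree: B1–B2, B1–B3, B3–B4, B2–B5, B3–B6

The largest bag has 3 vertices, giving width 2; this decomposition certifies tw(G) ≤ 2. For the lower bound, the 3 vertices {2, 5, 7} are pairwise adjacent, and any tree decomposition puts a clique entirely inside one bag — forcing width ≥ 2. The upper and lower bounds meet at 2, so that is the treewidth.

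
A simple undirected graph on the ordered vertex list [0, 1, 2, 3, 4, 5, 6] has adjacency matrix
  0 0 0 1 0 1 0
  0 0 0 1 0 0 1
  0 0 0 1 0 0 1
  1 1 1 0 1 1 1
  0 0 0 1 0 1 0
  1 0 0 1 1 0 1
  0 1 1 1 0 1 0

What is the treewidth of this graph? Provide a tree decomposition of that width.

Treewidth 2.
One optimal decomposition is:
Bags: B1 = {3, 5, 6}  B2 = {0, 3, 5}  B3 = {2, 3, 6}  B4 = {1, 3, 6}  B5 = {3, 4, 5}
Tree: B1–B2, B1–B3, B3–B4, B1–B5

Each bag holds 3 vertices, so the decomposition has width 2, which upper-bounds the treewidth. For the lower bound, the 3 vertices {1, 3, 6} are pairwise adjacent, and any tree decomposition puts a clique entirely inside one bag — forcing width ≥ 2. Therefore the treewidth is 2.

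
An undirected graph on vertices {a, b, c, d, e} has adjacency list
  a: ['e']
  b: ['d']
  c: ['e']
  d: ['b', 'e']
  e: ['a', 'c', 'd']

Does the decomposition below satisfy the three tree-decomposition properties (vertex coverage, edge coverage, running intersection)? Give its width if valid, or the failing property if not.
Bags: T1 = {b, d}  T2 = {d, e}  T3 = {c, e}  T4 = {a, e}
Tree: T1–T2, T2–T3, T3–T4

Yes; width 1.

Every vertex of G appears in some bag (union = {a, b, c, d, e}); every edge is covered by a bag; and for each vertex v the set of bags containing v is connected in the bag tree. The decomposition is therefore valid. The largest bag has 2 vertices, so the width is 1.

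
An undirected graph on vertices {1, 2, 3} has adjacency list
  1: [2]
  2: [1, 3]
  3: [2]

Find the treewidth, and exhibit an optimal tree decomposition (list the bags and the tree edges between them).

Every bag has size at most 2, so the width is 2 − 1 = 1 and tw(G) ≤ 1. Any graph with an edge has treewidth ≥ 1, and G has the edge 1–2. The upper and lower bounds meet at 1, so that is the treewidth.

Treewidth 1.
One such decomposition:
Bags: B1 = {1, 2}  B2 = {2, 3}
Tree: B1–B2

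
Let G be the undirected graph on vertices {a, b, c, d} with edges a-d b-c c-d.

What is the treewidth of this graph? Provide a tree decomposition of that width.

Treewidth 1.
One optimal decomposition is:
Bags: B1 = {b, c}  B2 = {c, d}  B3 = {a, d}
Tree: B1–B2, B2–B3

Each bag holds 2 vertices, so the decomposition has width 1, which upper-bounds the treewidth. G has an edge, so its treewidth is at least 1. Hence tw(G) = 1 exactly.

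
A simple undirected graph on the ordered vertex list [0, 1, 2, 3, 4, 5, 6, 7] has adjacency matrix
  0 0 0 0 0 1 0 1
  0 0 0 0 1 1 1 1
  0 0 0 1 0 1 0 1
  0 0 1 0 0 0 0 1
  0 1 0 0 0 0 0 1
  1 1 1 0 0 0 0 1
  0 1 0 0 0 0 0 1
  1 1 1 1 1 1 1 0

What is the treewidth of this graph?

A width-2 tree decomposition is:
Bags: B1 = {1, 4, 7}  B2 = {1, 6, 7}  B3 = {1, 5, 7}  B4 = {0, 5, 7}  B5 = {2, 5, 7}  B6 = {2, 3, 7}
Tree: B1–B2, B2–B3, B3–B4, B4–B5, B5–B6
Every bag has size at most 3, so the width is 3 − 1 = 2 and tw(G) ≤ 2. Conversely, {0, 5, 7} is a clique of size 3, and the vertices of any clique must share a bag in every tree decomposition; so some bag has ≥ 3 vertices and tw(G) ≥ 2. The upper and lower bounds meet at 2, so that is the treewidth.

2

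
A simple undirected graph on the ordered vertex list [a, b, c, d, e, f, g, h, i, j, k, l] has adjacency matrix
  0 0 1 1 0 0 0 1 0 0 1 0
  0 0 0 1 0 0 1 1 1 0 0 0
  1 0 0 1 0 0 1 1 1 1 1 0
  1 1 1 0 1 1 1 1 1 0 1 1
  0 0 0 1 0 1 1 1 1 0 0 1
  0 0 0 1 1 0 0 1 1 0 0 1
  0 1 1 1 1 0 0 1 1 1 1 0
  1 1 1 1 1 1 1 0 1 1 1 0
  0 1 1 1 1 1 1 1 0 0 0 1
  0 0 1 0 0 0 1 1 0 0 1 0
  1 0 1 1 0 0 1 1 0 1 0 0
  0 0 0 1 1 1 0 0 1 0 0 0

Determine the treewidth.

A width-4 tree decomposition is:
Bags: B1 = {c, d, g, h, k}  B2 = {c, d, g, h, i}  B3 = {c, g, h, j, k}  B4 = {d, e, g, h, i}  B5 = {d, e, f, h, i}  B6 = {a, c, d, h, k}  B7 = {b, d, g, h, i}  B8 = {d, e, f, i, l}
Tree: B1–B2, B1–B3, B2–B4, B4–B5, B1–B6, B4–B7, B5–B8
Every bag has size at most 5, so the width is 5 − 1 = 4 and tw(G) ≤ 4. For the lower bound, the 5 vertices {c, d, g, h, k} are pairwise adjacent, and any tree decomposition puts a clique entirely inside one bag — forcing width ≥ 4. Hence tw(G) = 4 exactly.

4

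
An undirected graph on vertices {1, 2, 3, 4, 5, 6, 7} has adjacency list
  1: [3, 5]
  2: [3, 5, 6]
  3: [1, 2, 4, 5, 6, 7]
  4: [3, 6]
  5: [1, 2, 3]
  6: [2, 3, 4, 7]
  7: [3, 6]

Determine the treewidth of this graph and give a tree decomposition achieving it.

Treewidth 2.
Bags: B1 = {2, 3, 6}  B2 = {3, 6, 7}  B3 = {3, 4, 6}  B4 = {2, 3, 5}  B5 = {1, 3, 5}
Tree: B1–B2, B1–B3, B1–B4, B4–B5

The largest bag has 3 vertices, giving width 2; this decomposition certifies tw(G) ≤ 2. Conversely, {1, 3, 5} is a clique of size 3, and the vertices of any clique must share a bag in every tree decomposition; so some bag has ≥ 3 vertices and tw(G) ≥ 2. Combining the bounds, tw(G) = 2.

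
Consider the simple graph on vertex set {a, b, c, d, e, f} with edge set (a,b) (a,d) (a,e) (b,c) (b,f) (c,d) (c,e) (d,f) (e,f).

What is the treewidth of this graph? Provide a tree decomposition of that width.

Treewidth 3.
One such decomposition:
Bags: B1 = {a, c, e, f}  B2 = {a, c, d, f}  B3 = {a, b, c, f}
Tree: B1–B2, B2–B3

Each bag holds 4 vertices, so the decomposition has width 3, which upper-bounds the treewidth. For the lower bound: the 4 vertex sets {e,f}, {a,d}, {c}, {b} are disjoint, each induces a connected subgraph, and every pair is joined by at least one edge of G. Contracting each set to a single vertex therefore yields K_{4} as a minor, and since treewidth is minor-monotone, tw(G) ≥ tw(K_{4}) = 3. Therefore the treewidth is 3.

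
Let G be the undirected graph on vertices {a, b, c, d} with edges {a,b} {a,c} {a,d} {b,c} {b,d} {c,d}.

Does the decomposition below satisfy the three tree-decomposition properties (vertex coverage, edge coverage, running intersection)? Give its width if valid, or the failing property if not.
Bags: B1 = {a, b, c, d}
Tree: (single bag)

Vertex coverage: the bags together contain {a, b, c, d}, the full vertex set. Edge coverage: each edge of G has both endpoints in at least one bag. Running intersection: for every vertex, the bags containing it form a connected subtree. All three properties hold, so this is a valid tree decomposition of width max|bag| − 1 = 3, and hence tw(G) ≤ 3.

Yes; width 3.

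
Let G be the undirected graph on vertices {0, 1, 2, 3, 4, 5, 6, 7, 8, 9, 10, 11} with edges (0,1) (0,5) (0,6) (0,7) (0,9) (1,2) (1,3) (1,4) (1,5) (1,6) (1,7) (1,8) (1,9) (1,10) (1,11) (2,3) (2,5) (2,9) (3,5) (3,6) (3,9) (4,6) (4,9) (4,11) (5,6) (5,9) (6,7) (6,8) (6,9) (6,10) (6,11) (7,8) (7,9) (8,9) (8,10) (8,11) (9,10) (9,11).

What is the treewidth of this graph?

4

A width-4 tree decomposition is:
Bags: B1 = {0, 1, 5, 6, 9}  B2 = {0, 1, 6, 7, 9}  B3 = {1, 6, 7, 8, 9}  B4 = {1, 6, 8, 9, 11}  B5 = {1, 3, 5, 6, 9}  B6 = {1, 2, 3, 5, 9}  B7 = {1, 4, 6, 9, 11}  B8 = {1, 6, 8, 9, 10}
Tree: B1–B2, B2–B3, B3–B4, B1–B5, B5–B6, B4–B7, B4–B8
Every bag has size at most 5, so the width is 5 − 1 = 4 and tw(G) ≤ 4. For the lower bound, the 5 vertices {1, 2, 3, 5, 9} are pairwise adjacent, and any tree decomposition puts a clique entirely inside one bag — forcing width ≥ 4. Hence tw(G) = 4 exactly.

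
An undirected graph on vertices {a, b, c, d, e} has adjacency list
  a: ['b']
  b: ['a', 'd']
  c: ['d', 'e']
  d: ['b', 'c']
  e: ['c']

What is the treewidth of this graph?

A width-1 tree decomposition is:
Bags: B1 = {a, b}  B2 = {b, d}  B3 = {c, d}  B4 = {c, e}
Tree: B1–B2, B2–B3, B3–B4
Every bag has size at most 2, so the width is 2 − 1 = 1 and tw(G) ≤ 1. G has an edge, so its treewidth is at least 1. Hence tw(G) = 1 exactly.

1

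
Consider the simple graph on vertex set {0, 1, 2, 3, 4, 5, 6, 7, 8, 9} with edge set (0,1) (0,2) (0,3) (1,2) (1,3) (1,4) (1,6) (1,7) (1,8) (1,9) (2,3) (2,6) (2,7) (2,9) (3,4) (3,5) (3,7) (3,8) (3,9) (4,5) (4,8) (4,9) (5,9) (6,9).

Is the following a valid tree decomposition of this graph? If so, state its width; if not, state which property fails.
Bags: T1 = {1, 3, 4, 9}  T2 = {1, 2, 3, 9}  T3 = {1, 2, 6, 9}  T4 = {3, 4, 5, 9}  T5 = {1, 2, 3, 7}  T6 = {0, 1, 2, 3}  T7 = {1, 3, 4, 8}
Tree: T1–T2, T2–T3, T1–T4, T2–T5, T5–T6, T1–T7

Yes; width 3.

Every vertex of G appears in some bag (union = {0, 1, 2, 3, 4, 5, 6, 7, 8, 9}); every edge is covered by a bag; and for each vertex v the set of bags containing v is connected in the bag tree. The decomposition is therefore valid. The largest bag has 4 vertices, so the width is 3.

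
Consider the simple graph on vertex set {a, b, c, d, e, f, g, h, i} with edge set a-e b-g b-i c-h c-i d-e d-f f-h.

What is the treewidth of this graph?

A width-1 tree decomposition is:
Bags: B1 = {b, g}  B2 = {b, i}  B3 = {c, i}  B4 = {c, h}  B5 = {f, h}  B6 = {d, f}  B7 = {d, e}  B8 = {a, e}
Tree: B1–B2, B2–B3, B3–B4, B4–B5, B5–B6, B6–B7, B7–B8
Every bag has size at most 2, so the width is 2 − 1 = 1 and tw(G) ≤ 1. Since G has at least one edge (e.g. g–b), it is not an edgeless graph, so tw(G) ≥ 1. Combining the bounds, tw(G) = 1.

1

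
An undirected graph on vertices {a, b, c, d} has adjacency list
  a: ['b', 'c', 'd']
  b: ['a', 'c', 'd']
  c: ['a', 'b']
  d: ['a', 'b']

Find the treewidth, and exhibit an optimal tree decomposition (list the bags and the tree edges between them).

Treewidth 2.
One optimal decomposition is:
Bags: B1 = {a, b, c}  B2 = {a, b, d}
Tree: B1–B2

The largest bag has 3 vertices, giving width 2; this decomposition certifies tw(G) ≤ 2. On the other hand G contains the 3-clique {a, b, d}. A clique must lie in a single bag of any decomposition, so no decomposition can have width below 2. The upper and lower bounds meet at 2, so that is the treewidth.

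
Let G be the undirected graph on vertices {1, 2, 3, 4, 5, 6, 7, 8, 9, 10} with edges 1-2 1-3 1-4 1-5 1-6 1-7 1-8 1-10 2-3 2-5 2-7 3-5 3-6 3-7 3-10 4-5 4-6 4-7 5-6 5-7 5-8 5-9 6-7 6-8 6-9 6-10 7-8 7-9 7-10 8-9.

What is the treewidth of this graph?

4

A width-4 tree decomposition is:
Bags: B1 = {1, 5, 6, 7, 8}  B2 = {1, 3, 5, 6, 7}  B3 = {1, 2, 3, 5, 7}  B4 = {5, 6, 7, 8, 9}  B5 = {1, 4, 5, 6, 7}  B6 = {1, 3, 6, 7, 10}
Tree: B1–B2, B2–B3, B1–B4, B1–B5, B2–B6
Each bag holds 5 vertices, so the decomposition has width 4, which upper-bounds the treewidth. For the lower bound, the 5 vertices {1, 3, 6, 7, 10} are pairwise adjacent, and any tree decomposition puts a clique entirely inside one bag — forcing width ≥ 4. The upper and lower bounds meet at 4, so that is the treewidth.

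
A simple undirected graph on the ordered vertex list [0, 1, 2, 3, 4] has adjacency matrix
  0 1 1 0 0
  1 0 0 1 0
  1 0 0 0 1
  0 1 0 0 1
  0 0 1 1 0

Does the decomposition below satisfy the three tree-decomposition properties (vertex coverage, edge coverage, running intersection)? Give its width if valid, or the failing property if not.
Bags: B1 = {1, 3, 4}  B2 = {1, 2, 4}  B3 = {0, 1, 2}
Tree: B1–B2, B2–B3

Yes; width 2.

Vertex coverage: the bags together contain {0, 1, 2, 3, 4}, the full vertex set. Edge coverage: each edge of G has both endpoints in at least one bag. Running intersection: for every vertex, the bags containing it form a connected subtree. All three properties hold, so this is a valid tree decomposition of width max|bag| − 1 = 2, and hence tw(G) ≤ 2.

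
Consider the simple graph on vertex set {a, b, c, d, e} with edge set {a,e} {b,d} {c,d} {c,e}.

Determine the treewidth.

1

A width-1 tree decomposition is:
Bags: B1 = {b, d}  B2 = {c, d}  B3 = {c, e}  B4 = {a, e}
Tree: B1–B2, B2–B3, B3–B4
The largest bag has 2 vertices, giving width 1; this decomposition certifies tw(G) ≤ 1. Any graph with an edge has treewidth ≥ 1, and G has the edge b–d. Therefore the treewidth is 1.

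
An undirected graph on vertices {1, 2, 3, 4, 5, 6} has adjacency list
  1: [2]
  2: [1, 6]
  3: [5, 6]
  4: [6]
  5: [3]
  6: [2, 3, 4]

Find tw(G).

A width-1 tree decomposition is:
Bags: B1 = {4, 6}  B2 = {2, 6}  B3 = {3, 6}  B4 = {1, 2}  B5 = {3, 5}
Tree: B1–B2, B2–B3, B2–B4, B3–B5
Each bag holds 2 vertices, so the decomposition has width 1, which upper-bounds the treewidth. G has an edge, so its treewidth is at least 1. Hence tw(G) = 1 exactly.

1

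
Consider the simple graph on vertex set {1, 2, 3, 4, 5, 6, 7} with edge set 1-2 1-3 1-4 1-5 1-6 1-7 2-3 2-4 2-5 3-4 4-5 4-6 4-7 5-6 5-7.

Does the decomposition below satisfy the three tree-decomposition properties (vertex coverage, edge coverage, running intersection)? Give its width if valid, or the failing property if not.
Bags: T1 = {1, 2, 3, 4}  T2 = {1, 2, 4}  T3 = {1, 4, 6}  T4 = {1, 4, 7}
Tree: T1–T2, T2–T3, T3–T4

A tree decomposition must satisfy three properties: every vertex lies in some bag; for every edge, both endpoints lie together in some bag; and for every vertex, the bags containing it form a connected subtree. Here vertex 5 appears in no bag, so the decomposition is invalid.

No — vertex 5 appears in no bag.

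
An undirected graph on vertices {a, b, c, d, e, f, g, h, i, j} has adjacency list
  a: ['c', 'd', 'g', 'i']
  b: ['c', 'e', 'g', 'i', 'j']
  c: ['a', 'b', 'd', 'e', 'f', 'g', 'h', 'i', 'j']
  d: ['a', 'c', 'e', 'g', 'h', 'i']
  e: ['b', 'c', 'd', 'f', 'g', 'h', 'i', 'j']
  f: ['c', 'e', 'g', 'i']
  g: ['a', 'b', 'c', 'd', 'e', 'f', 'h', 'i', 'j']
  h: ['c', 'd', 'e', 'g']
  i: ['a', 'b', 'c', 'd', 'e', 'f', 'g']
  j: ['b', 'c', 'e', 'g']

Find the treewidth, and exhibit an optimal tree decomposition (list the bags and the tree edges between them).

Treewidth 4.
One optimal decomposition is:
Bags: B1 = {b, c, e, g, i}  B2 = {b, c, e, g, j}  B3 = {c, d, e, g, i}  B4 = {c, e, f, g, i}  B5 = {c, d, e, g, h}  B6 = {a, c, d, g, i}
Tree: B1–B2, B1–B3, B3–B4, B3–B5, B3–B6

Each bag holds 5 vertices, so the decomposition has width 4, which upper-bounds the treewidth. Conversely, {b, c, e, g, j} is a clique of size 5, and the vertices of any clique must share a bag in every tree decomposition; so some bag has ≥ 5 vertices and tw(G) ≥ 4. Hence tw(G) = 4 exactly.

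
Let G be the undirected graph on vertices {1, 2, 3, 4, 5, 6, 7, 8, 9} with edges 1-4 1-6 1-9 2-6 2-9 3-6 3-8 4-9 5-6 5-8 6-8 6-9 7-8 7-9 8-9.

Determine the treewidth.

2

A width-2 tree decomposition is:
Bags: B1 = {3, 6, 8}  B2 = {6, 8, 9}  B3 = {1, 6, 9}  B4 = {2, 6, 9}  B5 = {1, 4, 9}  B6 = {7, 8, 9}  B7 = {5, 6, 8}
Tree: B1–B2, B2–B3, B3–B4, B3–B5, B2–B6, B1–B7
The largest bag has 3 vertices, giving width 2; this decomposition certifies tw(G) ≤ 2. On the other hand G contains the 3-clique {1, 4, 9}. A clique must lie in a single bag of any decomposition, so no decomposition can have width below 2. Hence tw(G) = 2 exactly.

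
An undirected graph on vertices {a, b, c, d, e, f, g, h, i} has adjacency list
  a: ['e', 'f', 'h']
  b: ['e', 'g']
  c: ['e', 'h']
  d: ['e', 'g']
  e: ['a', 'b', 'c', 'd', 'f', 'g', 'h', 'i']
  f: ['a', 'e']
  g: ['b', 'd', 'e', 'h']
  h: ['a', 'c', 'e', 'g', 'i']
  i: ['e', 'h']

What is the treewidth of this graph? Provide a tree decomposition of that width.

Each bag holds 3 vertices, so the decomposition has width 2, which upper-bounds the treewidth. For the lower bound, the 3 vertices {d, e, g} are pairwise adjacent, and any tree decomposition puts a clique entirely inside one bag — forcing width ≥ 2. Therefore the treewidth is 2.

Treewidth 2.
One optimal decomposition is:
Bags: B1 = {c, e, h}  B2 = {e, g, h}  B3 = {a, e, h}  B4 = {d, e, g}  B5 = {a, e, f}  B6 = {e, h, i}  B7 = {b, e, g}
Tree: B1–B2, B1–B3, B2–B4, B3–B5, B3–B6, B4–B7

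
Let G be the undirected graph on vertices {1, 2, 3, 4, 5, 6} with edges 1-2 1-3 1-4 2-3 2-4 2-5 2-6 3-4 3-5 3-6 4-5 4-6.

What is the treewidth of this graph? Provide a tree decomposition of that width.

Treewidth 3.
Bags: B1 = {1, 2, 3, 4}  B2 = {2, 3, 4, 5}  B3 = {2, 3, 4, 6}
Tree: B1–B2, B1–B3

The largest bag has 4 vertices, giving width 3; this decomposition certifies tw(G) ≤ 3. On the other hand G contains the 4-clique {1, 2, 3, 4}. A clique must lie in a single bag of any decomposition, so no decomposition can have width below 3. Combining the bounds, tw(G) = 3.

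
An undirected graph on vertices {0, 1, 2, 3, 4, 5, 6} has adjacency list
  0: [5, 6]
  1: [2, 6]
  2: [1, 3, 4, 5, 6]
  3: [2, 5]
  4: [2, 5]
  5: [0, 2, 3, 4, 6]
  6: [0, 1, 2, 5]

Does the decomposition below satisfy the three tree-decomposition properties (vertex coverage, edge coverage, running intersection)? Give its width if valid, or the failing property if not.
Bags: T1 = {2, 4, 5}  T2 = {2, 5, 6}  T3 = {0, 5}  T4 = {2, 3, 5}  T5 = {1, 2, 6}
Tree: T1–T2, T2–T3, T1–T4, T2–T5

No — edge (6,0) lies in no bag.

A tree decomposition must satisfy three properties: every vertex lies in some bag; for every edge, both endpoints lie together in some bag; and for every vertex, the bags containing it form a connected subtree. Here edge (6,0) lies in no bag, so the decomposition is invalid.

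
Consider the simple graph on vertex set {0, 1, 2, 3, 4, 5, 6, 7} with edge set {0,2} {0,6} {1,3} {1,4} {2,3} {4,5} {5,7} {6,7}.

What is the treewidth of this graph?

A width-2 tree decomposition is:
Bags: B1 = {4, 5, 7}  B2 = {4, 6, 7}  B3 = {0, 4, 6}  B4 = {0, 2, 4}  B5 = {2, 3, 4}  B6 = {1, 3, 4}
Tree: B1–B2, B2–B3, B3–B4, B4–B5, B5–B6
Each bag holds 3 vertices, so the decomposition has width 2, which upper-bounds the treewidth. The edges 4–5–7–6–0–2–3–1–4 form a cycle, so G is not a tree and its treewidth is at least 2. Combining the bounds, tw(G) = 2.

2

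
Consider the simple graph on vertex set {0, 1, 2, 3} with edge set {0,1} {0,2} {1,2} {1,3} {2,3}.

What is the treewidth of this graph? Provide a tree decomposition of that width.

Treewidth 2.
One such decomposition:
Bags: B1 = {1, 2, 3}  B2 = {0, 1, 2}
Tree: B1–B2

The largest bag has 3 vertices, giving width 2; this decomposition certifies tw(G) ≤ 2. For the lower bound, the 3 vertices {0, 1, 2} are pairwise adjacent, and any tree decomposition puts a clique entirely inside one bag — forcing width ≥ 2. Therefore the treewidth is 2.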